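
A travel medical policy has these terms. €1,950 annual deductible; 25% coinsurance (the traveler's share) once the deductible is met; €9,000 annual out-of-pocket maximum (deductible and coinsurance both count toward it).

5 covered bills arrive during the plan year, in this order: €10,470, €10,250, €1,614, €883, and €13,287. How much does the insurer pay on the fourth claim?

Claim 1 — €10,470: deductible takes €1,950, €8,520 remains; 25% of €8,520 = €2,130. Cost to traveler: €4,080. OOP to date €4,080. Plan pays €10,470 − €4,080 = €6,390.
Claim 2 — €10,250: 25% coinsurance on €10,250 = €2,562.50. Traveler owes €2,562.50 (running OOP €6,642.50). Insurer: €10,250 − €2,562.50 = €7,687.50.
Claim 3 — €1,614: 25% coinsurance on €1,614 = €403.50. Cost to traveler: €403.50. OOP to date €7,046. Insurer: €1,614 − €403.50 = €1,210.50.
Claim 4 — €883: deductible already satisfied, so traveler's share is 25% × €883 = €220.75. Traveler pays €220.75; OOP now €7,266.75. Plan pays €883 − €220.75 = €662.25.

€662.25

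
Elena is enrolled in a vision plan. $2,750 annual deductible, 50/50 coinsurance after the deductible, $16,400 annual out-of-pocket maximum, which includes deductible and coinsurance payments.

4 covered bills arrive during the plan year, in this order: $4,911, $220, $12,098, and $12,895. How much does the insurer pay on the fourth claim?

Bill 1, $4,911: deductible takes $2,750, $2,161 remains; 50% of $2,161 = $1,080.50. Member owes $3,830.50 (running OOP $3,830.50). Insurer: $4,911 − $3,830.50 = $1,080.50.
Bill 2, $220: deductible already satisfied, so member's share is 50% × $220 = $110. Cost to member: $110. OOP to date $3,940.50. Insurer: $220 − $110 = $110.
Bill 3, $12,098: deductible already satisfied, so member's share is 50% × $12,098 = $6,049. Cost to member: $6,049. OOP to date $9,989.50. Insurer: $12,098 − $6,049 = $6,049.
Bill 4, $12,895: deductible met; 50% of $12,895 = $6,447.50. OOP would hit $16,437 > $16,400, so the cap limits the member to $16,400 − $9,989.50 = $6,410.50. Plan pays $12,895 − $6,410.50 = $6,484.50.

$6,484.50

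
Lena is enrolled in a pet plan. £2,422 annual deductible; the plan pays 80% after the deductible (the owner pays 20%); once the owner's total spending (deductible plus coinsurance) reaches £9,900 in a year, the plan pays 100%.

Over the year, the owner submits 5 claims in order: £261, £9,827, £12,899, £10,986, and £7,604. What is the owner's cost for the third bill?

Claim 1 — £261: entire amount goes to the deductible. Cost to owner: £261. OOP to date £261.
Claim 2 — £9,827: £2,161 finishes the deductible; £7,666 goes to coinsurance; coinsurance £7,666 × 20% = £1,533.20. Owner pays £3,694.20; OOP now £3,955.20.
Claim 3 — £12,899: deductible met; 20% of £12,899 = £2,579.80. Owner pays £2,579.80; OOP now £6,535.

£2,579.80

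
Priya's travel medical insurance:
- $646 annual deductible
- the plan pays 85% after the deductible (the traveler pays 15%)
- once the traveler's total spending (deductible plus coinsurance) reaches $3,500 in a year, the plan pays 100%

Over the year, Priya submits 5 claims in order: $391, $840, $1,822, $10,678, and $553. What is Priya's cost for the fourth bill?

Claim 1 ($391): entire amount goes to the deductible. Traveler pays $391; OOP now $391.
Claim 2 ($840): $255 finishes the deductible; $585 goes to coinsurance; coinsurance $585 × 15% = $87.75. Traveler pays $342.75; OOP now $733.75.
Claim 3 ($1,822): 15% coinsurance on $1,822 = $273.30. Traveler owes $273.30 (running OOP $1,007.05).
Claim 4 ($10,678): deductible met; 15% of $10,678 = $1,601.70. Traveler owes $1,601.70 (running OOP $2,608.75).

$1,601.70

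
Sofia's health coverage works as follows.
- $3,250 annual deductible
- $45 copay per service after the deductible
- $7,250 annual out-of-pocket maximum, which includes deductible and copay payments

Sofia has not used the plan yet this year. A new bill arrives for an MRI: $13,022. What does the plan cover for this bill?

$9,727

The full $3,250 deductible is still open; $3,250 of this bill applies to it.
That leaves $13,022 − $3,250 = $9,772 for the copay.
Copay on this service: $45.
That puts the patient's cost at $3,250 + $45 = $3,295 before any cap.
Cumulative spending $0 + $3,295 = $3,295 stays under the $7,250 maximum.
Insurer pays the balance: $13,022 − $3,295 = $9,727.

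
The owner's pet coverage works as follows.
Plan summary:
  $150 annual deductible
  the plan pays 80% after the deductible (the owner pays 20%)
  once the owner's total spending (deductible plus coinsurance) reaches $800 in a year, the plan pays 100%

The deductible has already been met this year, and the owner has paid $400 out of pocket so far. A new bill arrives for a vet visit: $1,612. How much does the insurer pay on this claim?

$1,289.60

The deductible is already satisfied, so the full bill goes to coinsurance.
Owner's 20% share of $1,612 is $322.40.
Total out-of-pocket so far would be $400 + $322.40 = $722.40, below the $800 cap — no reduction.
The plan picks up $1,612 − $322.40 = $1,289.60.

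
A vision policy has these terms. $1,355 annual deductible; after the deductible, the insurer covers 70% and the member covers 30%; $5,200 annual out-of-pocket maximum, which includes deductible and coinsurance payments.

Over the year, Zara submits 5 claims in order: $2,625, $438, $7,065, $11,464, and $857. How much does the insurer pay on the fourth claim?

$10,250.90

Claim 1 — $2,625: $1,355 to deductible, leaving $1,270; 30% of $1,270 = $381. Member owes $1,736 (running OOP $1,736). Plan pays $2,625 − $1,736 = $889.
Claim 2 — $438: 30% coinsurance on $438 = $131.40. Cost to member: $131.40. OOP to date $1,867.40. Plan pays $438 − $131.40 = $306.60.
Claim 3 — $7,065: 30% coinsurance on $7,065 = $2,119.50. Member pays $2,119.50; OOP now $3,986.90. Plan pays $7,065 − $2,119.50 = $4,945.50.
Claim 4 — $11,464: deductible already satisfied, so member's share is 30% × $11,464 = $3,439.20. Adding that to $3,986.90 gives $7,426.10, past the $5,200 cap; member pays only $5,200 − $3,986.90 = $1,213.10. Insurer: $11,464 − $1,213.10 = $10,250.90.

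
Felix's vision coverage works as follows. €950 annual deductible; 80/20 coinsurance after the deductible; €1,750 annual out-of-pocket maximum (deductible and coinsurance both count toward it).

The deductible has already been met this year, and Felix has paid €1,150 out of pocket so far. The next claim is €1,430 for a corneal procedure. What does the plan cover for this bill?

€1,144

With the deductible met, the entire €1,430 is subject to coinsurance.
20% of €1,430 = €286 falls to the member.
Year-to-date out-of-pocket becomes €1,150 + €286 = €1,436, still under the €1,750 maximum, so no cap applies.
The insurer covers the remainder: €1,430 − €286 = €1,144.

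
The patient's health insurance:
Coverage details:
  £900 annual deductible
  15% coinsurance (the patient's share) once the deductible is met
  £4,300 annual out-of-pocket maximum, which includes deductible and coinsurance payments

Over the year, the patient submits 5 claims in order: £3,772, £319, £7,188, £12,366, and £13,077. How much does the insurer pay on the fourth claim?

£10,522.85

Bill 1, £3,772: £900 finishes the deductible; £2,872 goes to coinsurance; patient's 15% is £430.80. Patient owes £1,330.80 (running OOP £1,330.80). Insurer: £3,772 − £1,330.80 = £2,441.20.
Bill 2, £319: 15% coinsurance on £319 = £47.85. Patient owes £47.85 (running OOP £1,378.65). Insurer: £319 − £47.85 = £271.15.
Bill 3, £7,188: 15% coinsurance on £7,188 = £1,078.20. Cost to patient: £1,078.20. OOP to date £2,456.85. Plan pays £7,188 − £1,078.20 = £6,109.80.
Bill 4, £12,366: deductible already satisfied, so patient's share is 15% × £12,366 = £1,854.90. OOP would hit £4,311.75 > £4,300, so the cap limits the patient to £4,300 − £2,456.85 = £1,843.15. Plan pays £12,366 − £1,843.15 = £10,522.85.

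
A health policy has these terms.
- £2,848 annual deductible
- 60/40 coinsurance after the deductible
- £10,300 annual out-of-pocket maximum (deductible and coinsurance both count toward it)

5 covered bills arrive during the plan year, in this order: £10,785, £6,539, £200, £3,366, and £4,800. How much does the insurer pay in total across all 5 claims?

£15,390

#1 (£10,785): deductible takes £2,848, £7,937 remains; coinsurance £7,937 × 40% = £3,174.80. Patient pays £6,022.80; OOP now £6,022.80. Plan pays £10,785 − £6,022.80 = £4,762.20.
#2 (£6,539): deductible already satisfied, so patient's share is 40% × £6,539 = £2,615.60. Cost to patient: £2,615.60. OOP to date £8,638.40. Plan pays £6,539 − £2,615.60 = £3,923.40.
#3 (£200): deductible met; 40% of £200 = £80. Patient owes £80 (running OOP £8,718.40). Plan pays £200 − £80 = £120.
#4 (£3,366): deductible already satisfied, so patient's share is 40% × £3,366 = £1,346.40. Patient pays £1,346.40; OOP now £10,064.80. Plan pays £3,366 − £1,346.40 = £2,019.60.
#5 (£4,800): 40% coinsurance on £4,800 = £1,920. Adding that to £10,064.80 gives £11,984.80, past the £10,300 cap; patient pays only £10,300 − £10,064.80 = £235.20. Plan pays £4,800 − £235.20 = £4,564.80.
Insurer total = bills − patient's total = £25,690 − £10,300 = £15,390.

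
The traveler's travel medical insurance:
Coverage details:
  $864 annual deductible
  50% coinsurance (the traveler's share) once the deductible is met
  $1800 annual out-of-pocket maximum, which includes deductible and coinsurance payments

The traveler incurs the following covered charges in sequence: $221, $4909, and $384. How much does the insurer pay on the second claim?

Claim 1 — $221: all of it applies to the deductible. Traveler owes $221 (running OOP $221). Insurer: $221 − $221 = $0.
Claim 2 — $4909: deductible takes $643, $4266 remains; coinsurance $4266 × 50% = $2133. Together that's $643 + $2133 = $2776. OOP would hit $2997 > $1800, so the cap limits the traveler to $1800 − $221 = $1579. Plan pays $4909 − $1579 = $3330.

$3330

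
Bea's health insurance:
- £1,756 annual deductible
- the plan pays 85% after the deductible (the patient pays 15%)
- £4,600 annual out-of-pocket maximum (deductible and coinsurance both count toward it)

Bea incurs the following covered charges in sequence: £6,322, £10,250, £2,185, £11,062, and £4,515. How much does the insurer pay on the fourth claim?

Bill 1, £6,322: £1,756 finishes the deductible; £4,566 goes to coinsurance; 15% of £4,566 = £684.90. Patient owes £2,440.90 (running OOP £2,440.90). Insurer: £6,322 − £2,440.90 = £3,881.10.
Bill 2, £10,250: deductible already satisfied, so patient's share is 15% × £10,250 = £1,537.50. Patient owes £1,537.50 (running OOP £3,978.40). Insurer: £10,250 − £1,537.50 = £8,712.50.
Bill 3, £2,185: 15% coinsurance on £2,185 = £327.75. Patient pays £327.75; OOP now £4,306.15. Plan pays £2,185 − £327.75 = £1,857.25.
Bill 4, £11,062: deductible met; 15% of £11,062 = £1,659.30. Adding that to £4,306.15 gives £5,965.45, past the £4,600 cap; patient pays only £4,600 − £4,306.15 = £293.85. Insurer: £11,062 − £293.85 = £10,768.15.

£10,768.15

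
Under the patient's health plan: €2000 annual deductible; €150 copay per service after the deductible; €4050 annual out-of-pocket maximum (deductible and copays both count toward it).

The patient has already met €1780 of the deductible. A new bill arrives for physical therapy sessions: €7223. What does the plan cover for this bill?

€1780 of the €2000 deductible is already met, leaving €220.
After the €220 deductible portion, €7223 − €220 = €7003 is subject to the copay.
Copay on this service: €150.
That puts the patient's cost at €220 + €150 = €370 before any cap.
Total out-of-pocket so far would be €1780 + €370 = €2150, below the €4050 cap — no reduction.
The insurer covers the remainder: €7223 − €370 = €6853.

€6853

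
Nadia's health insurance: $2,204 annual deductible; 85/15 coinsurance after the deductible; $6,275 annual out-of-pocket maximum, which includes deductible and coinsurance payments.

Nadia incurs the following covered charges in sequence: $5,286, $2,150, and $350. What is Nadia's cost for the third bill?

#1 ($5,286): $2,204 to deductible, leaving $3,082; coinsurance $3,082 × 15% = $462.30. Cost to patient: $2,666.30. OOP to date $2,666.30.
#2 ($2,150): deductible already satisfied, so patient's share is 15% × $2,150 = $322.50. Cost to patient: $322.50. OOP to date $2,988.80.
#3 ($350): deductible already satisfied, so patient's share is 15% × $350 = $52.50. Cost to patient: $52.50. OOP to date $3,041.30.

$52.50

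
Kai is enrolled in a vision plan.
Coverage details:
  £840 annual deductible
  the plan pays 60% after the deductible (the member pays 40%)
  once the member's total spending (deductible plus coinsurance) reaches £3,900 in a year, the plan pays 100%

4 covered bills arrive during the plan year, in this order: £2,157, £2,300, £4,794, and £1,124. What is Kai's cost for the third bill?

£1,613.20

#1 (£2,157): deductible takes £840, £1,317 remains; member's 40% is £526.80. Member pays £1,366.80; OOP now £1,366.80.
#2 (£2,300): deductible already satisfied, so member's share is 40% × £2,300 = £920. Member owes £920 (running OOP £2,286.80).
#3 (£4,794): deductible met; 40% of £4,794 = £1,917.60. That would push OOP to £4,204.40, over the £3,900 cap, so member pays £3,900 − £2,286.80 = £1,613.20.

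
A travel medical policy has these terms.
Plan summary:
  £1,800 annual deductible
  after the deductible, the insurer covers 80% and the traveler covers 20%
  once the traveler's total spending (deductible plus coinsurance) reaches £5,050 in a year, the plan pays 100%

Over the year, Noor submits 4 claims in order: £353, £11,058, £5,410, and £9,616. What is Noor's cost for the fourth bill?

Claim 1 (£353): fully absorbed by the deductible. Traveler owes £353 (running OOP £353).
Claim 2 (£11,058): £1,447 finishes the deductible; £9,611 goes to coinsurance; 20% of £9,611 = £1,922.20. Traveler pays £3,369.20; OOP now £3,722.20.
Claim 3 (£5,410): deductible already satisfied, so traveler's share is 20% × £5,410 = £1,082. Traveler pays £1,082; OOP now £4,804.20.
Claim 4 (£9,616): deductible already satisfied, so traveler's share is 20% × £9,616 = £1,923.20. OOP would hit £6,727.40 > £5,050, so the cap limits the traveler to £5,050 − £4,804.20 = £245.80.

£245.80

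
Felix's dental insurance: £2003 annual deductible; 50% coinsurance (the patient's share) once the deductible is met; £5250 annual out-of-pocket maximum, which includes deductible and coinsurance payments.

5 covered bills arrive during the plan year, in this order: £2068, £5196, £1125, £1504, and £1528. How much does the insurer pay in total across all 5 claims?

Bill 1, £2068: £2003 to deductible, leaving £65; 50% of £65 = £32.50. Patient owes £2035.50 (running OOP £2035.50). Insurer: £2068 − £2035.50 = £32.50.
Bill 2, £5196: deductible met; 50% of £5196 = £2598. Patient pays £2598; OOP now £4633.50. Insurer: £5196 − £2598 = £2598.
Bill 3, £1125: deductible already satisfied, so patient's share is 50% × £1125 = £562.50. Patient owes £562.50 (running OOP £5196). Plan pays £1125 − £562.50 = £562.50.
Bill 4, £1504: deductible met; 50% of £1504 = £752. OOP would hit £5948 > £5250, so the cap limits the patient to £5250 − £5196 = £54. Insurer: £1504 − £54 = £1450.
Bill 5, £1528: 50% coinsurance on £1528 = £764. OOP would hit £6014 > £5250, so the cap limits the patient to £5250 − £5250 = £0. Plan pays £1528 − £0 = £1528.
Insurer total = bills − patient's total = £11421 − £5250 = £6171.

£6171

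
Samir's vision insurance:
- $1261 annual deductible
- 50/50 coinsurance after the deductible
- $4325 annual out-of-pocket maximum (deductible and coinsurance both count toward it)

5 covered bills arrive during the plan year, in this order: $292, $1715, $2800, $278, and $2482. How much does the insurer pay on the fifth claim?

$1330

#1 ($292): all of it applies to the deductible. Member owes $292 (running OOP $292). Insurer: $292 − $292 = $0.
#2 ($1715): $969 to deductible, leaving $746; member's 50% is $373. Member pays $1342; OOP now $1634. Insurer: $1715 − $1342 = $373.
#3 ($2800): deductible already satisfied, so member's share is 50% × $2800 = $1400. Member pays $1400; OOP now $3034. Insurer: $2800 − $1400 = $1400.
#4 ($278): deductible already satisfied, so member's share is 50% × $278 = $139. Member pays $139; OOP now $3173. Insurer: $278 − $139 = $139.
#5 ($2482): deductible already satisfied, so member's share is 50% × $2482 = $1241. OOP would hit $4414 > $4325, so the cap limits the member to $4325 − $3173 = $1152. Insurer: $2482 − $1152 = $1330.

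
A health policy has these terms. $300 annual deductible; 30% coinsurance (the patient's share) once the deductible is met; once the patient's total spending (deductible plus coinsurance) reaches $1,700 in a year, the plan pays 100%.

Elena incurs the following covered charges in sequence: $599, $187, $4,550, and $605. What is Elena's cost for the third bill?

$1,254.20

Bill 1, $599: $300 finishes the deductible; $299 goes to coinsurance; patient's 30% is $89.70. Patient owes $389.70 (running OOP $389.70).
Bill 2, $187: 30% coinsurance on $187 = $56.10. Patient owes $56.10 (running OOP $445.80).
Bill 3, $4,550: deductible met; 30% of $4,550 = $1,365. OOP would hit $1,810.80 > $1,700, so the cap limits the patient to $1,700 − $445.80 = $1,254.20.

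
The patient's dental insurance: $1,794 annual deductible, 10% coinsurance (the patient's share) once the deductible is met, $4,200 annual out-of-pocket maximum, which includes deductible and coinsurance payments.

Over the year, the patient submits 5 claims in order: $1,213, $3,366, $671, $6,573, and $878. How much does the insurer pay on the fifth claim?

Bill 1, $1,213: all of it applies to the deductible. Patient owes $1,213 (running OOP $1,213). Insurer: $1,213 − $1,213 = $0.
Bill 2, $3,366: $581 finishes the deductible; $2,785 goes to coinsurance; 10% of $2,785 = $278.50. Patient owes $859.50 (running OOP $2,072.50). Insurer: $3,366 − $859.50 = $2,506.50.
Bill 3, $671: 10% coinsurance on $671 = $67.10. Patient pays $67.10; OOP now $2,139.60. Plan pays $671 − $67.10 = $603.90.
Bill 4, $6,573: deductible met; 10% of $6,573 = $657.30. Patient pays $657.30; OOP now $2,796.90. Plan pays $6,573 − $657.30 = $5,915.70.
Bill 5, $878: 10% coinsurance on $878 = $87.80. Cost to patient: $87.80. OOP to date $2,884.70. Plan pays $878 − $87.80 = $790.20.

$790.20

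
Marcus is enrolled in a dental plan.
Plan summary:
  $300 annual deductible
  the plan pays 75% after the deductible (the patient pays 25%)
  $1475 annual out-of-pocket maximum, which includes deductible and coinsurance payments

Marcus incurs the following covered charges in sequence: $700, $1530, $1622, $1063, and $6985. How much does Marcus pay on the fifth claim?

Claim 1 — $700: deductible takes $300, $400 remains; patient's 25% is $100. Cost to patient: $400. OOP to date $400.
Claim 2 — $1530: deductible already satisfied, so patient's share is 25% × $1530 = $382.50. Patient pays $382.50; OOP now $782.50.
Claim 3 — $1622: deductible already satisfied, so patient's share is 25% × $1622 = $405.50. Cost to patient: $405.50. OOP to date $1188.
Claim 4 — $1063: deductible already satisfied, so patient's share is 25% × $1063 = $265.75. Patient owes $265.75 (running OOP $1453.75).
Claim 5 — $6985: deductible already satisfied, so patient's share is 25% × $6985 = $1746.25. Adding that to $1453.75 gives $3200, past the $1475 cap; patient pays only $1475 − $1453.75 = $21.25.

$21.25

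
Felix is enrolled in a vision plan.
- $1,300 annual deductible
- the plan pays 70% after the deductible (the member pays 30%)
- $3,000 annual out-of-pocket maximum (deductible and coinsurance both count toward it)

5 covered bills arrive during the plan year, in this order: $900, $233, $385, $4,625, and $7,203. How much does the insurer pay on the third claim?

$152.60

Claim 1 — $900: all of it applies to the deductible. Member owes $900 (running OOP $900). Insurer: $900 − $900 = $0.
Claim 2 — $233: fully absorbed by the deductible. Member owes $233 (running OOP $1,133). Insurer: $233 − $233 = $0.
Claim 3 — $385: $167 to deductible, leaving $218; member's 30% is $65.40. Cost to member: $232.40. OOP to date $1,365.40. Plan pays $385 − $232.40 = $152.60.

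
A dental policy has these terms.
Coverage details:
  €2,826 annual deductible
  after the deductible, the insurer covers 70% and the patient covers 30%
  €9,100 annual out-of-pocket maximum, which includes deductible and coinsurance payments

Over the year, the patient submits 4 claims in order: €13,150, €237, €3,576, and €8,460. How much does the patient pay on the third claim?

€1,072.80

Bill 1, €13,150: €2,826 finishes the deductible; €10,324 goes to coinsurance; patient's 30% is €3,097.20. Patient owes €5,923.20 (running OOP €5,923.20).
Bill 2, €237: deductible already satisfied, so patient's share is 30% × €237 = €71.10. Cost to patient: €71.10. OOP to date €5,994.30.
Bill 3, €3,576: deductible met; 30% of €3,576 = €1,072.80. Patient owes €1,072.80 (running OOP €7,067.10).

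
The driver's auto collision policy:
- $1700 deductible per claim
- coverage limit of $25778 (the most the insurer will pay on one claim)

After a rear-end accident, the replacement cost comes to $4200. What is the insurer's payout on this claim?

$2500

Subtract the deductible: $4200 − $1700 = $2500.
That's under the $25778 cap, so the insurer reimburses the full $2500.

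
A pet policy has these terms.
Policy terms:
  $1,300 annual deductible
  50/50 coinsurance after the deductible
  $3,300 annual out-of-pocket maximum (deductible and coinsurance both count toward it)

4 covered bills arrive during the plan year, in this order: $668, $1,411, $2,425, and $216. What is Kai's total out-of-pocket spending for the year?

$3,010

Claim 1 — $668: fully absorbed by the deductible. Cost to owner: $668. OOP to date $668.
Claim 2 — $1,411: $632 finishes the deductible; $779 goes to coinsurance; owner's 50% is $389.50. Cost to owner: $1,021.50. OOP to date $1,689.50.
Claim 3 — $2,425: 50% coinsurance on $2,425 = $1,212.50. Owner owes $1,212.50 (running OOP $2,902).
Claim 4 — $216: deductible met; 50% of $216 = $108. Cost to owner: $108. OOP to date $3,010.
Total paid by the owner: $668 + $1,021.50 + $1,212.50 + $108 = $3,010.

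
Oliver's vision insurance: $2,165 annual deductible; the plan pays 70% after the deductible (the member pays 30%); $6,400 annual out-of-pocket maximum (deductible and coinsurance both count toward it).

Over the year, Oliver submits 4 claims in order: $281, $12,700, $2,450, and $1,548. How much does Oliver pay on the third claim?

Claim 1 ($281): entire amount goes to the deductible. Cost to member: $281. OOP to date $281.
Claim 2 ($12,700): deductible takes $1,884, $10,816 remains; coinsurance $10,816 × 30% = $3,244.80. Cost to member: $5,128.80. OOP to date $5,409.80.
Claim 3 ($2,450): 30% coinsurance on $2,450 = $735. Member pays $735; OOP now $6,144.80.

$735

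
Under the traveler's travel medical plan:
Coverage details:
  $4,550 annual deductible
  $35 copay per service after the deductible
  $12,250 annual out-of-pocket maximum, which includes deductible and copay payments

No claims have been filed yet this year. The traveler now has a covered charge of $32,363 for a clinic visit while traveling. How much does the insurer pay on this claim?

The full $4,550 deductible is still open; $4,550 of this bill applies to it.
The remaining $27,813 (= $32,363 − $4,550) moves to the copay.
Copay on this service: $35.
Traveler responsibility before any cap: $4,550 + $35 = $4,585.
Year-to-date out-of-pocket becomes $0 + $4,585 = $4,585, still under the $12,250 maximum, so no cap applies.
The insurer covers the remainder: $32,363 − $4,585 = $27,778.

$27,778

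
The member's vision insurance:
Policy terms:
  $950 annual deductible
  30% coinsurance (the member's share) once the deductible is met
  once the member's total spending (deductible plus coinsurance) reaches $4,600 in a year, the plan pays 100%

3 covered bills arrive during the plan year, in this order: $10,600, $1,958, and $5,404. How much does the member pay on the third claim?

Bill 1, $10,600: deductible takes $950, $9,650 remains; 30% of $9,650 = $2,895. Cost to member: $3,845. OOP to date $3,845.
Bill 2, $1,958: deductible met; 30% of $1,958 = $587.40. Member owes $587.40 (running OOP $4,432.40).
Bill 3, $5,404: 30% coinsurance on $5,404 = $1,621.20. OOP would hit $6,053.60 > $4,600, so the cap limits the member to $4,600 − $4,432.40 = $167.60.

$167.60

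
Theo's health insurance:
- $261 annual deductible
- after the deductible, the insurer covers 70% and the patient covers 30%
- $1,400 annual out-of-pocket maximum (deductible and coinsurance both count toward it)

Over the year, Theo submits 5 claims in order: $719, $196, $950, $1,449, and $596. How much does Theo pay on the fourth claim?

$434.70

Claim 1 ($719): $261 to deductible, leaving $458; coinsurance $458 × 30% = $137.40. Patient owes $398.40 (running OOP $398.40).
Claim 2 ($196): deductible met; 30% of $196 = $58.80. Patient owes $58.80 (running OOP $457.20).
Claim 3 ($950): deductible met; 30% of $950 = $285. Cost to patient: $285. OOP to date $742.20.
Claim 4 ($1,449): deductible met; 30% of $1,449 = $434.70. Cost to patient: $434.70. OOP to date $1,176.90.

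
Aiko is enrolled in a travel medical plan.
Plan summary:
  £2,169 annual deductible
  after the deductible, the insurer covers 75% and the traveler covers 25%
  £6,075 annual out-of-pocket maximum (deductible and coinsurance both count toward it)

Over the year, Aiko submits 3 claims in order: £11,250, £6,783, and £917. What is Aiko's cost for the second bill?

£1,635.75

Claim 1 — £11,250: £2,169 finishes the deductible; £9,081 goes to coinsurance; traveler's 25% is £2,270.25. Traveler owes £4,439.25 (running OOP £4,439.25).
Claim 2 — £6,783: deductible already satisfied, so traveler's share is 25% × £6,783 = £1,695.75. That would push OOP to £6,135, over the £6,075 cap, so traveler pays £6,075 − £4,439.25 = £1,635.75.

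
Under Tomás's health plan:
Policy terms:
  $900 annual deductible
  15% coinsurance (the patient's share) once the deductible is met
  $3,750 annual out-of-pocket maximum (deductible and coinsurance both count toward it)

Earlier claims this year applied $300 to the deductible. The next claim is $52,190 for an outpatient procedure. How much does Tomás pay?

Deductible still to meet: $900 − $300 = $600.
After the $600 deductible portion, $52,190 − $600 = $51,590 is subject to coinsurance.
Patient's 15% share of $51,590 is $7,738.50.
So the patient owes $600 + $7,738.50 = $8,338.50 before any cap.
That would bring total out-of-pocket to $8,638.50, past the $3,750 cap. The patient is capped at $3,750 − $300 = $3,450 on this claim.

$3,450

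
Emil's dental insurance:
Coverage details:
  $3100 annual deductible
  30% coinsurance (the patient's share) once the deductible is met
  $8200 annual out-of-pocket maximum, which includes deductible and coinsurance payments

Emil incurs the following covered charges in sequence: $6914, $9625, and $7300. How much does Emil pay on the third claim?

Bill 1, $6914: $3100 finishes the deductible; $3814 goes to coinsurance; coinsurance $3814 × 30% = $1144.20. Patient pays $4244.20; OOP now $4244.20.
Bill 2, $9625: 30% coinsurance on $9625 = $2887.50. Patient owes $2887.50 (running OOP $7131.70).
Bill 3, $7300: deductible already satisfied, so patient's share is 30% × $7300 = $2190. Adding that to $7131.70 gives $9321.70, past the $8200 cap; patient pays only $8200 − $7131.70 = $1068.30.

$1068.30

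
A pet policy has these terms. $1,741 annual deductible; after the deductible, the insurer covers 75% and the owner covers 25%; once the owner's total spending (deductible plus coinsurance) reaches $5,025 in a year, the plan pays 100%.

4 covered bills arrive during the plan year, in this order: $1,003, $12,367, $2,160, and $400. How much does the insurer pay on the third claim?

$1,783.25

Claim 1 — $1,003: all of it applies to the deductible. Owner pays $1,003; OOP now $1,003. Insurer: $1,003 − $1,003 = $0.
Claim 2 — $12,367: deductible takes $738, $11,629 remains; 25% of $11,629 = $2,907.25. Owner pays $3,645.25; OOP now $4,648.25. Insurer: $12,367 − $3,645.25 = $8,721.75.
Claim 3 — $2,160: 25% coinsurance on $2,160 = $540. OOP would hit $5,188.25 > $5,025, so the cap limits the owner to $5,025 − $4,648.25 = $376.75. Insurer: $2,160 − $376.75 = $1,783.25.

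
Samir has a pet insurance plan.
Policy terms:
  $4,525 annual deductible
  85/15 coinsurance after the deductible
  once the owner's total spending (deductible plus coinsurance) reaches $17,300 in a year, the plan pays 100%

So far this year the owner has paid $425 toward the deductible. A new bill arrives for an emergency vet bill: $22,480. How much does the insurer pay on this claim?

Deductible still to meet: $4,525 − $425 = $4,100.
The remaining $18,380 (= $22,480 − $4,100) moves to coinsurance.
Owner's 15% share of $18,380 is $2,757.
That puts the owner's cost at $4,100 + $2,757 = $6,857 before any cap.
Cumulative spending $425 + $6,857 = $7,282 stays under the $17,300 maximum.
The plan picks up $22,480 − $6,857 = $15,623.

$15,623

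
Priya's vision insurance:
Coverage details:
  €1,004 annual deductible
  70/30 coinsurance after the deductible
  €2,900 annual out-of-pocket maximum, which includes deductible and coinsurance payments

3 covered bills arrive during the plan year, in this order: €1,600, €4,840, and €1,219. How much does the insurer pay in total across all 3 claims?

Claim 1 — €1,600: deductible takes €1,004, €596 remains; member's 30% is €178.80. Member pays €1,182.80; OOP now €1,182.80. Insurer: €1,600 − €1,182.80 = €417.20.
Claim 2 — €4,840: deductible already satisfied, so member's share is 30% × €4,840 = €1,452. Cost to member: €1,452. OOP to date €2,634.80. Plan pays €4,840 − €1,452 = €3,388.
Claim 3 — €1,219: deductible met; 30% of €1,219 = €365.70. That would push OOP to €3,000.50, over the €2,900 cap, so member pays €2,900 − €2,634.80 = €265.20. Plan pays €1,219 − €265.20 = €953.80.
Insurer total = bills − member's total = €7,659 − €2,900 = €4,759.

€4,759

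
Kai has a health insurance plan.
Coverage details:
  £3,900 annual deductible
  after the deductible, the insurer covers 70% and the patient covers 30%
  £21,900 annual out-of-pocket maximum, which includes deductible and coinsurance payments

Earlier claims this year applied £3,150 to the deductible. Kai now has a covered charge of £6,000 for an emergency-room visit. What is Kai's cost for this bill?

£2,325

£3,150 of the £3,900 deductible is already met, leaving £750.
That leaves £6,000 − £750 = £5,250 for coinsurance.
Coinsurance: £5,250 × 30% = £1,575.
Patient responsibility before any cap: £750 + £1,575 = £2,325.
Cumulative spending £3,150 + £2,325 = £5,475 stays under the £21,900 maximum.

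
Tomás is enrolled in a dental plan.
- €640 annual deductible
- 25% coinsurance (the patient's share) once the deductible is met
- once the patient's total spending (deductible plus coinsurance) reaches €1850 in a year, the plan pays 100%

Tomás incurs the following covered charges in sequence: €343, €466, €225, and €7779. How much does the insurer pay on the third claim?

€168.75

Claim 1 — €343: fully absorbed by the deductible. Patient owes €343 (running OOP €343). Insurer: €343 − €343 = €0.
Claim 2 — €466: deductible takes €297, €169 remains; coinsurance €169 × 25% = €42.25. Patient owes €339.25 (running OOP €682.25). Insurer: €466 − €339.25 = €126.75.
Claim 3 — €225: deductible already satisfied, so patient's share is 25% × €225 = €56.25. Patient owes €56.25 (running OOP €738.50). Plan pays €225 − €56.25 = €168.75.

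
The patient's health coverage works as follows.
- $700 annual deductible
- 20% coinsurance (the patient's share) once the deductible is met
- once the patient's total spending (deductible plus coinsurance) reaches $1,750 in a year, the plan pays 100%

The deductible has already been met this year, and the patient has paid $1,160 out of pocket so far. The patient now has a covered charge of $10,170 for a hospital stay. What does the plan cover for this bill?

$9,580

The deductible is already satisfied, so the full bill goes to coinsurance.
Coinsurance: $10,170 × 20% = $2,034.
Year-to-date out-of-pocket would reach $1,160 + $2,034 = $3,194, above the $1,750 maximum, so the patient pays only $1,750 − $1,160 = $590.
The plan picks up $10,170 − $590 = $9,580.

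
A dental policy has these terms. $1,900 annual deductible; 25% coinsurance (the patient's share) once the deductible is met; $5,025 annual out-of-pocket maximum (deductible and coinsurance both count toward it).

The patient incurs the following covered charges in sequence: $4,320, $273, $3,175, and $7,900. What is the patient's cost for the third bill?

Claim 1 ($4,320): $1,900 finishes the deductible; $2,420 goes to coinsurance; coinsurance $2,420 × 25% = $605. Patient owes $2,505 (running OOP $2,505).
Claim 2 ($273): 25% coinsurance on $273 = $68.25. Cost to patient: $68.25. OOP to date $2,573.25.
Claim 3 ($3,175): deductible already satisfied, so patient's share is 25% × $3,175 = $793.75. Patient owes $793.75 (running OOP $3,367).

$793.75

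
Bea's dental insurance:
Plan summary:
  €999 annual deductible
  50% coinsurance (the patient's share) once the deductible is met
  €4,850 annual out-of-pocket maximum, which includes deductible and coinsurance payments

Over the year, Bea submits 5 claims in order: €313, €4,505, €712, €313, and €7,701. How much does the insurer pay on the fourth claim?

€156.50

Claim 1 — €313: all of it applies to the deductible. Patient pays €313; OOP now €313. Insurer: €313 − €313 = €0.
Claim 2 — €4,505: €686 to deductible, leaving €3,819; coinsurance €3,819 × 50% = €1,909.50. Patient pays €2,595.50; OOP now €2,908.50. Plan pays €4,505 − €2,595.50 = €1,909.50.
Claim 3 — €712: 50% coinsurance on €712 = €356. Cost to patient: €356. OOP to date €3,264.50. Plan pays €712 − €356 = €356.
Claim 4 — €313: 50% coinsurance on €313 = €156.50. Patient pays €156.50; OOP now €3,421. Plan pays €313 − €156.50 = €156.50.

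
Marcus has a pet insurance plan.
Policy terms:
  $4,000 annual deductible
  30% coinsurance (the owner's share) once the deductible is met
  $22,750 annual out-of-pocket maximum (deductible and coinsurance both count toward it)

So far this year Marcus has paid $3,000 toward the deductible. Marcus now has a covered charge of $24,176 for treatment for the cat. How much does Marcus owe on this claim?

Remaining deductible: $4,000 − $3,000 = $1,000.
After the $1,000 deductible portion, $24,176 − $1,000 = $23,176 is subject to coinsurance.
Owner's 30% share of $23,176 is $6,952.80.
That puts the owner's cost at $1,000 + $6,952.80 = $7,952.80 before any cap.
Total out-of-pocket so far would be $3,000 + $7,952.80 = $10,952.80, below the $22,750 cap — no reduction.

$7,952.80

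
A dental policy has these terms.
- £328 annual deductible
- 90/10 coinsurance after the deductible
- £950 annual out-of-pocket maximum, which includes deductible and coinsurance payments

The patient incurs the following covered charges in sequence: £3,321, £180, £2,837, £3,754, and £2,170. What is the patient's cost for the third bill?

#1 (£3,321): deductible takes £328, £2,993 remains; coinsurance £2,993 × 10% = £299.30. Patient owes £627.30 (running OOP £627.30).
#2 (£180): deductible already satisfied, so patient's share is 10% × £180 = £18. Cost to patient: £18. OOP to date £645.30.
#3 (£2,837): deductible already satisfied, so patient's share is 10% × £2,837 = £283.70. Patient pays £283.70; OOP now £929.

£283.70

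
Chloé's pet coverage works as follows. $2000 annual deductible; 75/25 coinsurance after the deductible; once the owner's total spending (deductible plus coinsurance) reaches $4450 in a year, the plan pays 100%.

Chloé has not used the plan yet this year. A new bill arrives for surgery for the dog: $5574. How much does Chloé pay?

$2893.50

Deductible not yet touched, so the first $2000 of the bill goes to the deductible.
That leaves $5574 − $2000 = $3574 for coinsurance.
25% of $3574 = $893.50 falls to the owner.
Owner responsibility before any cap: $2000 + $893.50 = $2893.50.
Total out-of-pocket so far would be $0 + $2893.50 = $2893.50, below the $4450 cap — no reduction.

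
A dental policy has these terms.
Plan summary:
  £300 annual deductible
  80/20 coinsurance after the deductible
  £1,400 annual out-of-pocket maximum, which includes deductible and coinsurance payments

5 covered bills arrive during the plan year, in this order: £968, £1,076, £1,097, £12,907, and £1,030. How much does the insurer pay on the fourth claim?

#1 (£968): £300 finishes the deductible; £668 goes to coinsurance; patient's 20% is £133.60. Cost to patient: £433.60. OOP to date £433.60. Insurer: £968 − £433.60 = £534.40.
#2 (£1,076): deductible met; 20% of £1,076 = £215.20. Patient owes £215.20 (running OOP £648.80). Plan pays £1,076 − £215.20 = £860.80.
#3 (£1,097): 20% coinsurance on £1,097 = £219.40. Cost to patient: £219.40. OOP to date £868.20. Plan pays £1,097 − £219.40 = £877.60.
#4 (£12,907): 20% coinsurance on £12,907 = £2,581.40. Adding that to £868.20 gives £3,449.60, past the £1,400 cap; patient pays only £1,400 − £868.20 = £531.80. Insurer: £12,907 − £531.80 = £12,375.20.

£12,375.20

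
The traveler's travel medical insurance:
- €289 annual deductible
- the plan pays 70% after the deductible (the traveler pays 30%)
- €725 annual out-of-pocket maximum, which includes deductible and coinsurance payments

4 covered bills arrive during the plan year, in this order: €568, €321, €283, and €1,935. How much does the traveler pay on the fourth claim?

€171.10

Bill 1, €568: €289 to deductible, leaving €279; coinsurance €279 × 30% = €83.70. Traveler pays €372.70; OOP now €372.70.
Bill 2, €321: deductible met; 30% of €321 = €96.30. Cost to traveler: €96.30. OOP to date €469.
Bill 3, €283: deductible met; 30% of €283 = €84.90. Traveler owes €84.90 (running OOP €553.90).
Bill 4, €1,935: deductible already satisfied, so traveler's share is 30% × €1,935 = €580.50. OOP would hit €1,134.40 > €725, so the cap limits the traveler to €725 − €553.90 = €171.10.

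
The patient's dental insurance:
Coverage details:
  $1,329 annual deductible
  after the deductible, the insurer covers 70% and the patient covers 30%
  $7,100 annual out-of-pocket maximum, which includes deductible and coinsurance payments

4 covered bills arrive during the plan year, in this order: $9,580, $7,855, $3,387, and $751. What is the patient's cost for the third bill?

Claim 1 ($9,580): $1,329 to deductible, leaving $8,251; patient's 30% is $2,475.30. Patient pays $3,804.30; OOP now $3,804.30.
Claim 2 ($7,855): deductible already satisfied, so patient's share is 30% × $7,855 = $2,356.50. Cost to patient: $2,356.50. OOP to date $6,160.80.
Claim 3 ($3,387): 30% coinsurance on $3,387 = $1,016.10. Adding that to $6,160.80 gives $7,176.90, past the $7,100 cap; patient pays only $7,100 − $6,160.80 = $939.20.

$939.20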